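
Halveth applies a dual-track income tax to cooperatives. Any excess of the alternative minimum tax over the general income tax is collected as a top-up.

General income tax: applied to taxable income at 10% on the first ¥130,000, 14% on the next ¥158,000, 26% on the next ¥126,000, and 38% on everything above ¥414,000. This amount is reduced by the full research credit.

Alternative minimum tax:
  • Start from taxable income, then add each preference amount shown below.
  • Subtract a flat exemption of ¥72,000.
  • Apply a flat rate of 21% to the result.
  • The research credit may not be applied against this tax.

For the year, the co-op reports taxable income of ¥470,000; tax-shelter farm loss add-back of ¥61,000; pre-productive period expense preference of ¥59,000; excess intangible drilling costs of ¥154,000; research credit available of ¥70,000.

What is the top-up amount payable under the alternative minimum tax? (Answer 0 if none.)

General income tax:
  ¥130,000 × 10% = ¥13,000
  ¥158,000 × 14% = ¥22,120
  ¥126,000 × 26% = ¥32,760
  ¥56,000 × 38% = ¥21,280
  → ¥89,160
  Less research credit ¥70,000 → ¥19,160

Alternative minimum tax:
  Adjusted income: ¥470,000 + ¥61,000 + ¥59,000 + ¥154,000 = ¥744,000
  Less exemption ¥72,000 → base ¥672,000
  ¥672,000 × 21% = ¥141,120

Excess of alternative minimum tax over general income tax: ¥141,120 − ¥19,160 = ¥121,960.

¥121,960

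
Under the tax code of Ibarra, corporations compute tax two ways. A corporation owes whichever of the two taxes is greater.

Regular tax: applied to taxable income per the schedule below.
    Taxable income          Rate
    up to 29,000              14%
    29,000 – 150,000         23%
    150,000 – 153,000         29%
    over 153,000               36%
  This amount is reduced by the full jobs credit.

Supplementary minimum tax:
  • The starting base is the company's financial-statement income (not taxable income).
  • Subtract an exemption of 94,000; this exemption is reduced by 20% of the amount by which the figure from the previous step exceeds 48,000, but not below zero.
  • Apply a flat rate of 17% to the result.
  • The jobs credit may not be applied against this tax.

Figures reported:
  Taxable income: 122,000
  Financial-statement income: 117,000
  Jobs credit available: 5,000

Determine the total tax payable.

20,450

Supplementary minimum tax:
  Base (financial-statement income): 117,000
  Exemption: 94,000 − 20% × (117,000 − 48,000) = 94,000 − 13,800 = 80,200
  Base: 117,000 − 80,200 = 36,800
  36,800 × 17% = 6,256

Regular tax:
  29,000 × 14% = 4,060
  93,000 × 23% = 21,390
  → 25,450
  Less jobs credit 5,000 → 20,450

20,450 > 6,256, so the regular tax governs.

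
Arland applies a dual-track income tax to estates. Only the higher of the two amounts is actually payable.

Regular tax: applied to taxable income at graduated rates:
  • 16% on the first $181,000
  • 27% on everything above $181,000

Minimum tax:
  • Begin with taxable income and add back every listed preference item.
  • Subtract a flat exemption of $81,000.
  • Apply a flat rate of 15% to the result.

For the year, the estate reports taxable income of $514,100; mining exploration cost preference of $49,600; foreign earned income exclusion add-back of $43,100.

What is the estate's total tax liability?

$118,897

Regular tax:
  $181,000 × 16% = $28,960
  $333,100 × 27% = $89,937
  → $118,897

Minimum tax:
  Adjusted income: $514,100 + $49,600 + $43,100 = $606,800
  Less exemption $81,000 → base $525,800
  $525,800 × 15% = $78,870

$118,897 > $78,870, so the regular tax governs.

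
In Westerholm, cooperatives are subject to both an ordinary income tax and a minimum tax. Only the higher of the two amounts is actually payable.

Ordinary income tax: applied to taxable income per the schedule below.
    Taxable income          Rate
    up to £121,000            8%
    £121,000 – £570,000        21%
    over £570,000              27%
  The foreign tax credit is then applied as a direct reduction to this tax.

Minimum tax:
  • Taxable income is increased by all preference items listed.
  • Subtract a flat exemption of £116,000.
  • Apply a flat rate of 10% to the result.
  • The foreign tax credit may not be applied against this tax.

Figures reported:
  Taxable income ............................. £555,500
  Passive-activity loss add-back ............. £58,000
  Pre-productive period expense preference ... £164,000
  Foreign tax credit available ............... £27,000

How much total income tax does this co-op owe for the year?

Minimum tax:
  Adjusted income: £555,500 + £58,000 + £164,000 = £777,500
  Less exemption £116,000 → base £661,500
  £661,500 × 10% = £66,150

Ordinary income tax:
  £121,000 × 8% = £9,680
  £434,500 × 21% = £91,245
  → £100,925
  Less foreign tax credit £27,000 → £73,925

£73,925 > £66,150, so the ordinary income tax governs.

£73,925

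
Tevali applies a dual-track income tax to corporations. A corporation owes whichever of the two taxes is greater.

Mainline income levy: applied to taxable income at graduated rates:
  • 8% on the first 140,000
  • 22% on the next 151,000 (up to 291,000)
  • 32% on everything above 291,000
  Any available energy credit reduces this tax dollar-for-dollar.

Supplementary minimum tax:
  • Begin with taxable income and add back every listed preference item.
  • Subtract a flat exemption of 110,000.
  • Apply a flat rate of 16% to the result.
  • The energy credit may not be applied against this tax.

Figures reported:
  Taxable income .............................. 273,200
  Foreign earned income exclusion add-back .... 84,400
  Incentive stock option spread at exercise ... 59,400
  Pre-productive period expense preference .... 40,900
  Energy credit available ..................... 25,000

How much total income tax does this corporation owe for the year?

Supplementary minimum tax:
  Adjusted income: 273,200 + 84,400 + 59,400 + 40,900 = 457,900
  Less exemption 110,000 → base 347,900
  347,900 × 16% = 55,664

Mainline income levy:
  140,000 × 8% = 11,200
  133,200 × 22% = 29,304
  → 40,504
  Less energy credit 25,000 → 15,504

55,664 > 15,504, so the supplementary minimum tax is the binding amount.

55,664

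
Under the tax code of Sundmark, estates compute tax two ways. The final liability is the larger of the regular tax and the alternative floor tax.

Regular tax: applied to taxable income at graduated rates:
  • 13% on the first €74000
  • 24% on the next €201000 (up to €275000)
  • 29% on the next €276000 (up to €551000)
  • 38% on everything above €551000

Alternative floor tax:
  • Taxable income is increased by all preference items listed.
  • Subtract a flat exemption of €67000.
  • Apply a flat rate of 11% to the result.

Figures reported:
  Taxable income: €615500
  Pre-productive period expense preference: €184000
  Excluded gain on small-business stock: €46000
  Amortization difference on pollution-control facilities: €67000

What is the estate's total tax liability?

€162410

Alternative floor tax:
  Adjusted income: €615500 + €184000 + €46000 + €67000 = €912500
  Less exemption €67000 → base €845500
  €845500 × 11% = €93005

Regular tax:
  €74000 × 13% = €9620
  €201000 × 24% = €48240
  €276000 × 29% = €80040
  €64500 × 38% = €24510
  → €162410

€162410 > €93005, so the regular tax governs.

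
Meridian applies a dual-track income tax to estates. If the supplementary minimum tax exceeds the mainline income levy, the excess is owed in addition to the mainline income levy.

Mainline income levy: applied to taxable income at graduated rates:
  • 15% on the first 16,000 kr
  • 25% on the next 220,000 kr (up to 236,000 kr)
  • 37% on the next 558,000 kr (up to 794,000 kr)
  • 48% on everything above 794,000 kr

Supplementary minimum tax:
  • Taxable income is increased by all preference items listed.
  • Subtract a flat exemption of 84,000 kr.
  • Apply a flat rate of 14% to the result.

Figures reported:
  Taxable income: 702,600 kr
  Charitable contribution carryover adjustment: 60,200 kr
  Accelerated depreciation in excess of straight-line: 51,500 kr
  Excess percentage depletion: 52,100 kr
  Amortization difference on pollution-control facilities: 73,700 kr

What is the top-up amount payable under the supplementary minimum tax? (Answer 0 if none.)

Supplementary minimum tax:
  Adjusted income: 702,600 kr + 60,200 kr + 51,500 kr + 52,100 kr + 73,700 kr = 940,100 kr
  Less exemption 84,000 kr → base 856,100 kr
  856,100 kr × 14% = 119,854 kr

Mainline income levy:
  16,000 kr × 15% = 2,400 kr
  220,000 kr × 25% = 55,000 kr
  466,600 kr × 37% = 172,642 kr
  → 230,042 kr

119,854 kr ≤ 230,042 kr, so no add-on is due.

0 kr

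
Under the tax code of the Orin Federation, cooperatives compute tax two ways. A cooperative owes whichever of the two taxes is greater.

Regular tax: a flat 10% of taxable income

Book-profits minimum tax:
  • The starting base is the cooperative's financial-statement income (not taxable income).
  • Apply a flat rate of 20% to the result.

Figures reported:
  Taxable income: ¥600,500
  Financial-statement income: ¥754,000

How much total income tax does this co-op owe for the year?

¥150,800

Book-profits minimum tax:
  Base (financial-statement income): ¥754,000
  ¥754,000 × 20% = ¥150,800

Regular tax:
  ¥600,500 × 10% = ¥60,050

¥150,800 > ¥60,050, so the book-profits minimum tax is the binding amount.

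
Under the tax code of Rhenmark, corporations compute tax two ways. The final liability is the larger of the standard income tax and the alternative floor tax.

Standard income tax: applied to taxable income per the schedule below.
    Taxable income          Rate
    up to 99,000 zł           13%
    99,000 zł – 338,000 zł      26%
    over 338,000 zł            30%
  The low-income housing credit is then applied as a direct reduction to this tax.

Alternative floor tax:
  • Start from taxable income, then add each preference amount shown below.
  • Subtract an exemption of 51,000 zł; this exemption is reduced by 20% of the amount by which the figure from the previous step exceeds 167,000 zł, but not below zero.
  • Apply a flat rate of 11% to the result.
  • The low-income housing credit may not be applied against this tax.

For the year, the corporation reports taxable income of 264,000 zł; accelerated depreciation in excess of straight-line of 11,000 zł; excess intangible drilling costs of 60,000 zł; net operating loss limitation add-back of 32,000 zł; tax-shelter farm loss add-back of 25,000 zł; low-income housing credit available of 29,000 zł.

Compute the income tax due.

42,460 zł

Alternative floor tax:
  Adjusted income: 264,000 zł + 11,000 zł + 60,000 zł + 32,000 zł + 25,000 zł = 392,000 zł
  Exemption: 51,000 zł − 20% × (392,000 zł − 167,000 zł) = 51,000 zł − 45,000 zł = 6,000 zł
  Base: 392,000 zł − 6,000 zł = 386,000 zł
  386,000 zł × 11% = 42,460 zł

Standard income tax:
  99,000 zł × 13% = 12,870 zł
  165,000 zł × 26% = 42,900 zł
  → 55,770 zł
  Less low-income housing credit 29,000 zł → 26,770 zł

42,460 zł > 26,770 zł, so the alternative floor tax is the binding amount.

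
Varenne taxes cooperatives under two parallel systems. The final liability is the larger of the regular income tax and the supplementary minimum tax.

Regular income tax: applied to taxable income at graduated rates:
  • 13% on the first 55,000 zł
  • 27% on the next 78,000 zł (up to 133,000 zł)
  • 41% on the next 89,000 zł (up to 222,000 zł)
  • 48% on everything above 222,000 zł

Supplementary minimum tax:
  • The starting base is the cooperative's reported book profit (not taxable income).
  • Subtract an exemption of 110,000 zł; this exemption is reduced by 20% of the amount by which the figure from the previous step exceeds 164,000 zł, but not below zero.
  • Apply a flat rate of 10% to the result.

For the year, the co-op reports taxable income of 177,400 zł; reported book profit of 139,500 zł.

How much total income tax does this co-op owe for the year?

46,414 zł

Supplementary minimum tax:
  Base (reported book profit): 139,500 zł
  Exemption: 139,500 zł ≤ 164,000 zł, so full 110,000 zł applies
  Base: 139,500 zł − 110,000 zł = 29,500 zł
  29,500 zł × 10% = 2,950 zł

Regular income tax:
  55,000 zł × 13% = 7,150 zł
  78,000 zł × 27% = 21,060 zł
  44,400 zł × 41% = 18,204 zł
  → 46,414 zł

46,414 zł > 2,950 zł, so the regular income tax governs.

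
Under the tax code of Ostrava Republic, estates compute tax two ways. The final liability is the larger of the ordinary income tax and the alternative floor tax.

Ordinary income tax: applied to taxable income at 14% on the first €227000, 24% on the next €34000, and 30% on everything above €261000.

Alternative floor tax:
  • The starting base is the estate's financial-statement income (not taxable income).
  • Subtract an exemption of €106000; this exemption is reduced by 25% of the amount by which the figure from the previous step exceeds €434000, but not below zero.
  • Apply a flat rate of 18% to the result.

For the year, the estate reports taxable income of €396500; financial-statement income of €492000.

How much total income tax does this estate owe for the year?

Ordinary income tax:
  €227000 × 14% = €31780
  €34000 × 24% = €8160
  €135500 × 30% = €40650
  → €80590

Alternative floor tax:
  Base (financial-statement income): €492000
  Exemption: €106000 − 25% × (€492000 − €434000) = €106000 − €14500 = €91500
  Base: €492000 − €91500 = €400500
  €400500 × 18% = €72090

€80590 > €72090, so the ordinary income tax governs.

€80590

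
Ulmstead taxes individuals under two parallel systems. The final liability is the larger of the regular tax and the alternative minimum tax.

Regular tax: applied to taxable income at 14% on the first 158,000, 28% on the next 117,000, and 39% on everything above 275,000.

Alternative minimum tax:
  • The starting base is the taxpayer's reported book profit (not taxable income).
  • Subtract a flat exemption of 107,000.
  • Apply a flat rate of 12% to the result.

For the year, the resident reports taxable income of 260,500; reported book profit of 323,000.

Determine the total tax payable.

50,820

Regular tax:
  158,000 × 14% = 22,120
  102,500 × 28% = 28,700
  → 50,820

Alternative minimum tax:
  Base (reported book profit): 323,000
  Less exemption 107,000 → base 216,000
  216,000 × 12% = 25,920

50,820 > 25,920, so the regular tax governs.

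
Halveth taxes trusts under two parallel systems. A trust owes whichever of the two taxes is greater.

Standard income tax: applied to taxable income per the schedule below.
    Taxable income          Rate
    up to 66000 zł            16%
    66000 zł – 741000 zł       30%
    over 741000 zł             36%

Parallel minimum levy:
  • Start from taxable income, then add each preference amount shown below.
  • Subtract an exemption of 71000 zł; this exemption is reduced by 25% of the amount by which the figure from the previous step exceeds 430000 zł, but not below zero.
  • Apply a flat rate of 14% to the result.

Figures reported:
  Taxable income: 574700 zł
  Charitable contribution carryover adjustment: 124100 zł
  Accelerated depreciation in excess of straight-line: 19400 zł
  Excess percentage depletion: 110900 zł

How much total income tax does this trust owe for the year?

Standard income tax:
  66000 zł × 16% = 10560 zł
  508700 zł × 30% = 152610 zł
  → 163170 zł

Parallel minimum levy:
  Adjusted income: 574700 zł + 124100 zł + 19400 zł + 110900 zł = 829100 zł
  Exemption: 25% × (829100 zł − 430000 zł) = 99775 zł ≥ 71000 zł, so the exemption is fully phased out
  Base: 829100 zł − 0 zł = 829100 zł
  829100 zł × 14% = 116074 zł

163170 zł > 116074 zł, so the standard income tax governs.

163170 zł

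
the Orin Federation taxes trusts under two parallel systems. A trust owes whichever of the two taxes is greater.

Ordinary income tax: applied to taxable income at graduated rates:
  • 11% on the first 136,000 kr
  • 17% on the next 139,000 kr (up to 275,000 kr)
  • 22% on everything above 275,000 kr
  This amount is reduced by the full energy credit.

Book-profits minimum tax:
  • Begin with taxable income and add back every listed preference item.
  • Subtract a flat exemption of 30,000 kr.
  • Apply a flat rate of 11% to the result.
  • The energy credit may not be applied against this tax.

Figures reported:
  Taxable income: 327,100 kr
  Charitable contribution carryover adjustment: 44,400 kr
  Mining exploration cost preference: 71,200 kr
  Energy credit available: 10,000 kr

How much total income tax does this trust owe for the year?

Ordinary income tax:
  136,000 kr × 11% = 14,960 kr
  139,000 kr × 17% = 23,630 kr
  52,100 kr × 22% = 11,462 kr
  → 50,052 kr
  Less energy credit 10,000 kr → 40,052 kr

Book-profits minimum tax:
  Adjusted income: 327,100 kr + 44,400 kr + 71,200 kr = 442,700 kr
  Less exemption 30,000 kr → base 412,700 kr
  412,700 kr × 11% = 45,397 kr

45,397 kr > 40,052 kr, so the book-profits minimum tax is the binding amount.

45,397 kr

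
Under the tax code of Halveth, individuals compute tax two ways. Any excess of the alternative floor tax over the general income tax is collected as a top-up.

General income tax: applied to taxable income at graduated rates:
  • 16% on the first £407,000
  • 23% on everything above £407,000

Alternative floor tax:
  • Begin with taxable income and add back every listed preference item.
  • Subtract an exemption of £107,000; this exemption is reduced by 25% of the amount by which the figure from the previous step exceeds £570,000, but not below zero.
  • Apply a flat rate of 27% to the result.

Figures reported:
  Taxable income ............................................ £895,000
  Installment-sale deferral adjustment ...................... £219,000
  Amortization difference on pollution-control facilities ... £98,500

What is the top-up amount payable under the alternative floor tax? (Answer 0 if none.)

£150,015

Alternative floor tax:
  Adjusted income: £895,000 + £219,000 + £98,500 = £1,212,500
  Exemption: 25% × (£1,212,500 − £570,000) = £160,625 ≥ £107,000, so the exemption is fully phased out
  Base: £1,212,500 − £0 = £1,212,500
  £1,212,500 × 27% = £327,375

General income tax:
  £407,000 × 16% = £65,120
  £488,000 × 23% = £112,240
  → £177,360

Excess of alternative floor tax over general income tax: £327,375 − £177,360 = £150,015.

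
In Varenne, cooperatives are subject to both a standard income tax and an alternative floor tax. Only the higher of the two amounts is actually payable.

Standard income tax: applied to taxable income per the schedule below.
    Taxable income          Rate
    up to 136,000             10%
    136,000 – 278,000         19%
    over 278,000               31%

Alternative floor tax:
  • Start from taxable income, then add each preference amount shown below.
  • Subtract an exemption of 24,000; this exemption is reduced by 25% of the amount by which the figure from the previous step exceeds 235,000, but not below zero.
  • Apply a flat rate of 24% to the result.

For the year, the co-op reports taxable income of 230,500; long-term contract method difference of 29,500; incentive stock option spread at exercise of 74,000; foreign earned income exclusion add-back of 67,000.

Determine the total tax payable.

Standard income tax:
  136,000 × 10% = 13,600
  94,500 × 19% = 17,955
  → 31,555

Alternative floor tax:
  Adjusted income: 230,500 + 29,500 + 74,000 + 67,000 = 401,000
  Exemption: 25% × (401,000 − 235,000) = 41,500 ≥ 24,000, so the exemption is fully phased out
  Base: 401,000 − 0 = 401,000
  401,000 × 24% = 96,240

96,240 > 31,555, so the alternative floor tax is the binding amount.

96,240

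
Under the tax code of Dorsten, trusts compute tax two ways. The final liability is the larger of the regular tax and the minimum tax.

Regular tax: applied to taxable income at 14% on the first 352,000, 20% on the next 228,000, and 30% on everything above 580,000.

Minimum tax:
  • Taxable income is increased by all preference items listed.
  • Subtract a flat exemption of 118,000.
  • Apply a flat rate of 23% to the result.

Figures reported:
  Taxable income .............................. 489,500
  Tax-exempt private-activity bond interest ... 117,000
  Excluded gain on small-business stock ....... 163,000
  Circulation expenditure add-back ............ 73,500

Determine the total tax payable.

166,750

Minimum tax:
  Adjusted income: 489,500 + 117,000 + 163,000 + 73,500 = 843,000
  Less exemption 118,000 → base 725,000
  725,000 × 23% = 166,750

Regular tax:
  352,000 × 14% = 49,280
  137,500 × 20% = 27,500
  → 76,780

166,750 > 76,780, so the minimum tax is the binding amount.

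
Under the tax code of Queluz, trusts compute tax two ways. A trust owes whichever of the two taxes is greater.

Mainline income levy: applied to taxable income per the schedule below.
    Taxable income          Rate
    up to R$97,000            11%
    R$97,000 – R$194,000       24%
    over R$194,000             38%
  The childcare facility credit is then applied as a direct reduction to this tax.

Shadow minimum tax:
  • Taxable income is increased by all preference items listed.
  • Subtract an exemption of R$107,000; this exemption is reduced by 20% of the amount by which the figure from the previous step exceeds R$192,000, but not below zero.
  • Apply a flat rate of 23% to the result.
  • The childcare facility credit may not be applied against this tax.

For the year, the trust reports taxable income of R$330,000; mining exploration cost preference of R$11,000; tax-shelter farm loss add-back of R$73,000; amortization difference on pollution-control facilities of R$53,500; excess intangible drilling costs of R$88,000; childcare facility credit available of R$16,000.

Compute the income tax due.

Shadow minimum tax:
  Adjusted income: R$330,000 + R$11,000 + R$73,000 + R$53,500 + R$88,000 = R$555,500
  Exemption: R$107,000 − 20% × (R$555,500 − R$192,000) = R$107,000 − R$72,700 = R$34,300
  Base: R$555,500 − R$34,300 = R$521,200
  R$521,200 × 23% = R$119,876

Mainline income levy:
  R$97,000 × 11% = R$10,670
  R$97,000 × 24% = R$23,280
  R$136,000 × 38% = R$51,680
  → R$85,630
  Less childcare facility credit R$16,000 → R$69,630

R$119,876 > R$69,630, so the shadow minimum tax is the binding amount.

R$119,876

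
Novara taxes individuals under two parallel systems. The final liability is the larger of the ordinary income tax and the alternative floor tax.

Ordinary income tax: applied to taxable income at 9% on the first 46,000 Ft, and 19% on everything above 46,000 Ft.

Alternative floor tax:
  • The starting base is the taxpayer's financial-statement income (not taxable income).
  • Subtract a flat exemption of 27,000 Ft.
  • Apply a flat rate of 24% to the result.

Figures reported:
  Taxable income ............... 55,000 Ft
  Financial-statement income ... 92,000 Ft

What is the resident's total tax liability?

15,600 Ft

Alternative floor tax:
  Base (financial-statement income): 92,000 Ft
  Less exemption 27,000 Ft → base 65,000 Ft
  65,000 Ft × 24% = 15,600 Ft

Ordinary income tax:
  46,000 Ft × 9% = 4,140 Ft
  9,000 Ft × 19% = 1,710 Ft
  → 5,850 Ft

15,600 Ft > 5,850 Ft, so the alternative floor tax is the binding amount.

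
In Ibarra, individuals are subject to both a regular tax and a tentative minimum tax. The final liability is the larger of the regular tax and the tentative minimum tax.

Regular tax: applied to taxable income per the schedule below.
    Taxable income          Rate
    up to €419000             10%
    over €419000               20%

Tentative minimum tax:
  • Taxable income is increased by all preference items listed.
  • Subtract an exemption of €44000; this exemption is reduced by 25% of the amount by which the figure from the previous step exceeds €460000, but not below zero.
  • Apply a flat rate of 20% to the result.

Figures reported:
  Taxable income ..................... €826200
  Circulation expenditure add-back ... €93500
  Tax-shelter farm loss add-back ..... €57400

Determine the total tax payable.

Regular tax:
  €419000 × 10% = €41900
  €407200 × 20% = €81440
  → €123340

Tentative minimum tax:
  Adjusted income: €826200 + €93500 + €57400 = €977100
  Exemption: 25% × (€977100 − €460000) = €129275 ≥ €44000, so the exemption is fully phased out
  Base: €977100 − €0 = €977100
  €977100 × 20% = €195420

€195420 > €123340, so the tentative minimum tax is the binding amount.

€195420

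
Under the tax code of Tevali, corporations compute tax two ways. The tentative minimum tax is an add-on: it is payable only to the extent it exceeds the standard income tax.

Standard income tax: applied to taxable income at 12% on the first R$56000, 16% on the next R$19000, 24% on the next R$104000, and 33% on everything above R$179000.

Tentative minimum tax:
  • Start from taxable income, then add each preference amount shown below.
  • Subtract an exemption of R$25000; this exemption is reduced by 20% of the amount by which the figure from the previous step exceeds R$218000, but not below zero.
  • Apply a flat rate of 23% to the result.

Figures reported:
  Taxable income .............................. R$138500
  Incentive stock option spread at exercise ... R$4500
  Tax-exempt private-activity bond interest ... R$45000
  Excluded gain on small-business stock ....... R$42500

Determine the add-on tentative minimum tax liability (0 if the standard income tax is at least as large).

R$22840

Tentative minimum tax:
  Adjusted income: R$138500 + R$4500 + R$45000 + R$42500 = R$230500
  Exemption: R$25000 − 20% × (R$230500 − R$218000) = R$25000 − R$2500 = R$22500
  Base: R$230500 − R$22500 = R$208000
  R$208000 × 23% = R$47840

Standard income tax:
  R$56000 × 12% = R$6720
  R$19000 × 16% = R$3040
  R$63500 × 24% = R$15240
  → R$25000

Excess of tentative minimum tax over standard income tax: R$47840 − R$25000 = R$22840.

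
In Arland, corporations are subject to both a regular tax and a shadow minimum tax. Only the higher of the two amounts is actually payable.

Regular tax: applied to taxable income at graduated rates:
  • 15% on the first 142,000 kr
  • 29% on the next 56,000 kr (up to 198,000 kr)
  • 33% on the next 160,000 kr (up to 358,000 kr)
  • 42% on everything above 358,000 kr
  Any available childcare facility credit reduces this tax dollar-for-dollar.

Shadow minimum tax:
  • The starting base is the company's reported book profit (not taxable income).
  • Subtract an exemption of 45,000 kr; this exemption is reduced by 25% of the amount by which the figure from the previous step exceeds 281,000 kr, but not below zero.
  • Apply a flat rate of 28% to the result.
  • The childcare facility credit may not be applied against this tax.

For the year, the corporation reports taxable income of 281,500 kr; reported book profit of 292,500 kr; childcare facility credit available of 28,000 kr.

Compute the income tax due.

Regular tax:
  142,000 kr × 15% = 21,300 kr
  56,000 kr × 29% = 16,240 kr
  83,500 kr × 33% = 27,555 kr
  → 65,095 kr
  Less childcare facility credit 28,000 kr → 37,095 kr

Shadow minimum tax:
  Base (reported book profit): 292,500 kr
  Exemption: 45,000 kr − 25% × (292,500 kr − 281,000 kr) = 45,000 kr − 2,875 kr = 42,125 kr
  Base: 292,500 kr − 42,125 kr = 250,375 kr
  250,375 kr × 28% = 70,105 kr

70,105 kr > 37,095 kr, so the shadow minimum tax is the binding amount.

70,105 kr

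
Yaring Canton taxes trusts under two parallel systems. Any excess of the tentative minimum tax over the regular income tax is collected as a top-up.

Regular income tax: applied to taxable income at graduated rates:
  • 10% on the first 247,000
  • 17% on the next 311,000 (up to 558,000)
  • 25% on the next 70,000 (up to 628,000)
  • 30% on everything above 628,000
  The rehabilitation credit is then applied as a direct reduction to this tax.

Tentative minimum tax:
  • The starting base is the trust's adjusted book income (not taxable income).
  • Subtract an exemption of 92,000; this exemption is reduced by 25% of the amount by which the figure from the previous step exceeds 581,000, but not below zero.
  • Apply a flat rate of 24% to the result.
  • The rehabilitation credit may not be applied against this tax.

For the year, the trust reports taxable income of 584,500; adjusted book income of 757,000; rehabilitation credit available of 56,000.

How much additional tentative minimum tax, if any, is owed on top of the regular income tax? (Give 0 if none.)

Regular income tax:
  247,000 × 10% = 24,700
  311,000 × 17% = 52,870
  26,500 × 25% = 6,625
  → 84,195
  Less rehabilitation credit 56,000 → 28,195

Tentative minimum tax:
  Base (adjusted book income): 757,000
  Exemption: 92,000 − 25% × (757,000 − 581,000) = 92,000 − 44,000 = 48,000
  Base: 757,000 − 48,000 = 709,000
  709,000 × 24% = 170,160

Excess of tentative minimum tax over regular income tax: 170,160 − 28,195 = 141,965.

141,965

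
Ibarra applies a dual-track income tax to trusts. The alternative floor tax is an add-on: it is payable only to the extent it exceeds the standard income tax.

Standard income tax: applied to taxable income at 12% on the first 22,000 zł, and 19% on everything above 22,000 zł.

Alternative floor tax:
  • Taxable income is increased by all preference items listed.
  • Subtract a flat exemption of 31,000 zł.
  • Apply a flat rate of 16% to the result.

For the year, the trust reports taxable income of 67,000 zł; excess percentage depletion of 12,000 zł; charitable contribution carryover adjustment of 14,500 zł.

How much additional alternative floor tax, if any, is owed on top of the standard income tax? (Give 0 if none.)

0 zł

Alternative floor tax:
  Adjusted income: 67,000 zł + 12,000 zł + 14,500 zł = 93,500 zł
  Less exemption 31,000 zł → base 62,500 zł
  62,500 zł × 16% = 10,000 zł

Standard income tax:
  22,000 zł × 12% = 2,640 zł
  45,000 zł × 19% = 8,550 zł
  → 11,190 zł

10,000 zł ≤ 11,190 zł, so no add-on is due.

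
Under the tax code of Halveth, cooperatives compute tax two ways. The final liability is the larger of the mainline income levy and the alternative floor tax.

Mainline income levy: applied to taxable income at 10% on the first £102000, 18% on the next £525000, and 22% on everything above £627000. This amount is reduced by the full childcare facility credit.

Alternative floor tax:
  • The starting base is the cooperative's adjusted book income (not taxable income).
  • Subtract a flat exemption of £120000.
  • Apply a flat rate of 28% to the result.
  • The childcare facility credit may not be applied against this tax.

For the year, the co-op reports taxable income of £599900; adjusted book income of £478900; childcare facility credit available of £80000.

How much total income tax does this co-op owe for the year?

£100492

Alternative floor tax:
  Base (adjusted book income): £478900
  Less exemption £120000 → base £358900
  £358900 × 28% = £100492

Mainline income levy:
  £102000 × 10% = £10200
  £497900 × 18% = £89622
  → £99822
  Less childcare facility credit £80000 → £19822

£100492 > £19822, so the alternative floor tax is the binding amount.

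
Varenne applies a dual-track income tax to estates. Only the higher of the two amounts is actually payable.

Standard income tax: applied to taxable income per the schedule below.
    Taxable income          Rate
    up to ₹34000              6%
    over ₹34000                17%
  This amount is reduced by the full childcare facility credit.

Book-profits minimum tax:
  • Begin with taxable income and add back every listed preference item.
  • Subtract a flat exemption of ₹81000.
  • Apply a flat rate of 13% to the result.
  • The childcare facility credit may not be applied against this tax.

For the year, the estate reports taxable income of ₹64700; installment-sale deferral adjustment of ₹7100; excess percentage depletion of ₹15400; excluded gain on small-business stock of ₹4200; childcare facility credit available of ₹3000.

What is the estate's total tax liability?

₹4259

Standard income tax:
  ₹34000 × 6% = ₹2040
  ₹30700 × 17% = ₹5219
  → ₹7259
  Less childcare facility credit ₹3000 → ₹4259

Book-profits minimum tax:
  Adjusted income: ₹64700 + ₹7100 + ₹15400 + ₹4200 = ₹91400
  Less exemption ₹81000 → base ₹10400
  ₹10400 × 13% = ₹1352

₹4259 > ₹1352, so the standard income tax governs.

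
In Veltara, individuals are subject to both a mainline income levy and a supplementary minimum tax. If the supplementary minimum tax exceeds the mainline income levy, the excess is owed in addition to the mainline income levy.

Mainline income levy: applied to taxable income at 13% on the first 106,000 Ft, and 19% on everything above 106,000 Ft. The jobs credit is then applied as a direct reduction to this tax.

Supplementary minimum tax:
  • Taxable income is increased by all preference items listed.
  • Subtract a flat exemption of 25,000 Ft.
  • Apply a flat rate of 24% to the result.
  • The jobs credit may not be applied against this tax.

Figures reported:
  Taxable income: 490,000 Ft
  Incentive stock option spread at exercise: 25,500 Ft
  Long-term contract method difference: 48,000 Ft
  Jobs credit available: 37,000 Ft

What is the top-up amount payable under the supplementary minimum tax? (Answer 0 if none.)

79,500 Ft

Supplementary minimum tax:
  Adjusted income: 490,000 Ft + 25,500 Ft + 48,000 Ft = 563,500 Ft
  Less exemption 25,000 Ft → base 538,500 Ft
  538,500 Ft × 24% = 129,240 Ft

Mainline income levy:
  106,000 Ft × 13% = 13,780 Ft
  384,000 Ft × 19% = 72,960 Ft
  → 86,740 Ft
  Less jobs credit 37,000 Ft → 49,740 Ft

Excess of supplementary minimum tax over mainline income levy: 129,240 Ft − 49,740 Ft = 79,500 Ft.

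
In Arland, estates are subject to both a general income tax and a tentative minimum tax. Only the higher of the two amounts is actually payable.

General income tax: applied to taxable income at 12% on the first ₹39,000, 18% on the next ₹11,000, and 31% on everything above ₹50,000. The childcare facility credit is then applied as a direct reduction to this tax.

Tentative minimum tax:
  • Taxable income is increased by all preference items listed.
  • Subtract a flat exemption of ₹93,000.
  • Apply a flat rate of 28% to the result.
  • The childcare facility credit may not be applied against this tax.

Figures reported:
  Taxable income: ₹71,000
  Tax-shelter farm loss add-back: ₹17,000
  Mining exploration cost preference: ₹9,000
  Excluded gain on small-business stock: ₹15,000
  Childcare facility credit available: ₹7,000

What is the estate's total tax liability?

Tentative minimum tax:
  Adjusted income: ₹71,000 + ₹17,000 + ₹9,000 + ₹15,000 = ₹112,000
  Less exemption ₹93,000 → base ₹19,000
  ₹19,000 × 28% = ₹5,320

General income tax:
  ₹39,000 × 12% = ₹4,680
  ₹11,000 × 18% = ₹1,980
  ₹21,000 × 31% = ₹6,510
  → ₹13,170
  Less childcare facility credit ₹7,000 → ₹6,170

₹6,170 > ₹5,320, so the general income tax governs.

₹6,170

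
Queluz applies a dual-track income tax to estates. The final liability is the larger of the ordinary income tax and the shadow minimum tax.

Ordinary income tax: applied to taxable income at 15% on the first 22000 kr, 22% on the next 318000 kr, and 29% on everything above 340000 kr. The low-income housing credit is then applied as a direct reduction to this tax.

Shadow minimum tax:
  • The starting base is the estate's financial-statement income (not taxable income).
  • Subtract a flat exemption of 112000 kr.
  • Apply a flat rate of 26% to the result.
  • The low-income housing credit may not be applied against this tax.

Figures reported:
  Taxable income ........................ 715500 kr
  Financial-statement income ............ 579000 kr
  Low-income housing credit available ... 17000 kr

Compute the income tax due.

Shadow minimum tax:
  Base (financial-statement income): 579000 kr
  Less exemption 112000 kr → base 467000 kr
  467000 kr × 26% = 121420 kr

Ordinary income tax:
  22000 kr × 15% = 3300 kr
  318000 kr × 22% = 69960 kr
  375500 kr × 29% = 108895 kr
  → 182155 kr
  Less low-income housing credit 17000 kr → 165155 kr

165155 kr > 121420 kr, so the ordinary income tax governs.

165155 kr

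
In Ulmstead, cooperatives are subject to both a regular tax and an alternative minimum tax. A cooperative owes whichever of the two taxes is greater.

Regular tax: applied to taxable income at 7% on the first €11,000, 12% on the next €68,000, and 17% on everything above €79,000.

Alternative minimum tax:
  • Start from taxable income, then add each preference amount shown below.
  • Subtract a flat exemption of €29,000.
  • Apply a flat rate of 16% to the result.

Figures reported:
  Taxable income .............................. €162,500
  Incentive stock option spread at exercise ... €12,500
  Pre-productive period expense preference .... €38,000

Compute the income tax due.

Regular tax:
  €11,000 × 7% = €770
  €68,000 × 12% = €8,160
  €83,500 × 17% = €14,195
  → €23,125

Alternative minimum tax:
  Adjusted income: €162,500 + €12,500 + €38,000 = €213,000
  Less exemption €29,000 → base €184,000
  €184,000 × 16% = €29,440

€29,440 > €23,125, so the alternative minimum tax is the binding amount.

€29,440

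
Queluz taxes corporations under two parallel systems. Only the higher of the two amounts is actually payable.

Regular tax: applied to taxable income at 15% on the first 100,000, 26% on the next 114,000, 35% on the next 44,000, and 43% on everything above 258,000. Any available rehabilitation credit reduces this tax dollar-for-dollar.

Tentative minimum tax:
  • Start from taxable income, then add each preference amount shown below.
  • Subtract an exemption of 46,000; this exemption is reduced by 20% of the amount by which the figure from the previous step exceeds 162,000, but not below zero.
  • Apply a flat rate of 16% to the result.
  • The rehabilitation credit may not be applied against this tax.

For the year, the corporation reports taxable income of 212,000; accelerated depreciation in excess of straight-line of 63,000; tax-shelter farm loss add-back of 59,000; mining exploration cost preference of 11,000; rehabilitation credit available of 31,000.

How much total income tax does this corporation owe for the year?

Regular tax:
  100,000 × 15% = 15,000
  112,000 × 26% = 29,120
  → 44,120
  Less rehabilitation credit 31,000 → 13,120

Tentative minimum tax:
  Adjusted income: 212,000 + 63,000 + 59,000 + 11,000 = 345,000
  Exemption: 46,000 − 20% × (345,000 − 162,000) = 46,000 − 36,600 = 9,400
  Base: 345,000 − 9,400 = 335,600
  335,600 × 16% = 53,696

53,696 > 13,120, so the tentative minimum tax is the binding amount.

53,696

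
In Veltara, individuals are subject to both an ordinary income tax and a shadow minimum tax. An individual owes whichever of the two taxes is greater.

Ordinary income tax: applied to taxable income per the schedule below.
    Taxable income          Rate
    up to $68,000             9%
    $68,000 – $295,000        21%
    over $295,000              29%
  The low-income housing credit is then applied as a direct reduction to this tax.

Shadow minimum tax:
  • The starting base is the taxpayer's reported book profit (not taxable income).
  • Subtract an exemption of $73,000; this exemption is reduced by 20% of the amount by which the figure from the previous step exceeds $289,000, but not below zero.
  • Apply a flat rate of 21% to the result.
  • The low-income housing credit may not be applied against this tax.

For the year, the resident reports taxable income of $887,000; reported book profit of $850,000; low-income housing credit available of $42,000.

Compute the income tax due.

Ordinary income tax:
  $68,000 × 9% = $6,120
  $227,000 × 21% = $47,670
  $592,000 × 29% = $171,680
  → $225,470
  Less low-income housing credit $42,000 → $183,470

Shadow minimum tax:
  Base (reported book profit): $850,000
  Exemption: 20% × ($850,000 − $289,000) = $112,200 ≥ $73,000, so the exemption is fully phased out
  Base: $850,000 − $0 = $850,000
  $850,000 × 21% = $178,500

$183,470 > $178,500, so the ordinary income tax governs.

$183,470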